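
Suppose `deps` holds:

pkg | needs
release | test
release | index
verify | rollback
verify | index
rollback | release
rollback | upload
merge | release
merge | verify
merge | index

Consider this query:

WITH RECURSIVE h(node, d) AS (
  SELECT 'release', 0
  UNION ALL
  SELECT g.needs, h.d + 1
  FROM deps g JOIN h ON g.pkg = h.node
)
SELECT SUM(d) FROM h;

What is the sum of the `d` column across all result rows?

2

Base: (release, d=0).
Iteration 1: edges from {release} -> (index, d=1), (test, d=1).
Iteration 2: no outgoing edges from {index,test}; recursion stops.
SUM(d) = 0 + 1 + 1 = 2.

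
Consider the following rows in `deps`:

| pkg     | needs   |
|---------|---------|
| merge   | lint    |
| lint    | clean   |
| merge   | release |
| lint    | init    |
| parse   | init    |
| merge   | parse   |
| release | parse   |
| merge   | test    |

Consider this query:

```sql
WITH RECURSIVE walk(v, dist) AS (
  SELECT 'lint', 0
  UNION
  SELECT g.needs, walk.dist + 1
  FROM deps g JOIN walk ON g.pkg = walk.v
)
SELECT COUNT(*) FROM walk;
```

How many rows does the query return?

Base: (lint, dist=0).
Iteration 1: edges from {lint} -> (clean, dist=1), (init, dist=1).
Iteration 2: no outgoing edges from {clean,init}; recursion stops.
Total rows emitted: 3.

3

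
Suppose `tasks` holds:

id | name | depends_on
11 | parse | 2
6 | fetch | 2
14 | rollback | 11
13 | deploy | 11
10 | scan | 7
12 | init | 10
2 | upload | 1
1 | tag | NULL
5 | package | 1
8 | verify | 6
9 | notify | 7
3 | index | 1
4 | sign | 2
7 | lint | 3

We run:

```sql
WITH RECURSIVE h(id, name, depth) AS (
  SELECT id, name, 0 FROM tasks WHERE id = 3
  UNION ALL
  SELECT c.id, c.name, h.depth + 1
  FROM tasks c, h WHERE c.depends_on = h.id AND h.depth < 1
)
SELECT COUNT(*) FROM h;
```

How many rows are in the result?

Base: id=3 (index) at depth 0.
Iteration 1: rows with depends_on in {3} -> lint (id 7, depth 1).
Iteration 2: depth < 1 fails for all current rows; recursion stops.
Total rows emitted: 2.

2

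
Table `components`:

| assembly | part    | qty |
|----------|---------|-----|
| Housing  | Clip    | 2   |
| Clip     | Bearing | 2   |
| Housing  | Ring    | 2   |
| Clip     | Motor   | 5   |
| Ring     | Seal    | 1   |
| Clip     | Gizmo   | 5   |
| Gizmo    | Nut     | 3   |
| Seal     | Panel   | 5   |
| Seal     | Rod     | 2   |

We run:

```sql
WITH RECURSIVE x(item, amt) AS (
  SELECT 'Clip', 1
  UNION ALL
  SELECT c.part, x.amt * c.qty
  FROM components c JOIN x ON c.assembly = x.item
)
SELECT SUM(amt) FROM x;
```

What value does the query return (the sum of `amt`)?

28

Base: (Clip, amt=1).
Iteration 1: components of {Clip} -> Bearing = 1*2 = 2, Gizmo = 1*5 = 5, Motor = 1*5 = 5.
Iteration 2: components of {Bearing,Gizmo,Motor} -> Nut = 5*3 = 15.
Iteration 3: no further components; recursion stops.
SUM(amt) = 1 + 2 + 5 + 5 + 15 = 28.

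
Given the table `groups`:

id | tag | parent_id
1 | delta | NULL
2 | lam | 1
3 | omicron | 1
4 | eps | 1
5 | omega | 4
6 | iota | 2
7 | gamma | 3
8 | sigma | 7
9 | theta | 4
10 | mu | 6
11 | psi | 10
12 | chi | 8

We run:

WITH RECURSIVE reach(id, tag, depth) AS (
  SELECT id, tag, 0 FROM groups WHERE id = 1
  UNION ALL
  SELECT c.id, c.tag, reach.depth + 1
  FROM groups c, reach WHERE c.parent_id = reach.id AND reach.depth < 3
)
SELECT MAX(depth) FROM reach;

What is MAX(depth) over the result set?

Base: id=1 (delta) at depth 0.
Iteration 1: rows with parent_id in {1} -> lam (id 2, depth 1), omicron (id 3, depth 1), eps (id 4, depth 1).
Iteration 2: rows with parent_id in {2,3,4} -> omega (id 5, depth 2), iota (id 6, depth 2), gamma (id 7, depth 2), theta (id 9, depth 2).
Iteration 3: rows with parent_id in {5,6,7,9} -> sigma (id 8, depth 3), mu (id 10, depth 3).
Iteration 4: depth < 3 fails for all current rows; recursion stops.
depth values: 0, 1, 1, 1, 2, 2, 2, 2, 3, 3; the maximum is 3.

3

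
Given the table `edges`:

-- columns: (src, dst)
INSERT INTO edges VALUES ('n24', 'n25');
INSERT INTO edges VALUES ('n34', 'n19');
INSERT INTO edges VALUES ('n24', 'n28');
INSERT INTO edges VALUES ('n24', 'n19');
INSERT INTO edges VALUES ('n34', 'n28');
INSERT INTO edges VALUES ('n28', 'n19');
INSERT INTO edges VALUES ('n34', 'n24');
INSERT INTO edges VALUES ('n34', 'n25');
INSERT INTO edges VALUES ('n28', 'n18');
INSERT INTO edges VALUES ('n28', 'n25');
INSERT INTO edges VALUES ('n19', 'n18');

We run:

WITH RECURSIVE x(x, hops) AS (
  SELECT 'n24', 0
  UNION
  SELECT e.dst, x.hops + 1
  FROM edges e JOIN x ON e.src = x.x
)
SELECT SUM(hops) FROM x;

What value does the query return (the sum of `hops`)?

12

Base: (n24, hops=0).
Iteration 1: edges from {n24} -> (n19, hops=1), (n25, hops=1), (n28, hops=1).
Iteration 2: edges from {n19,n25,n28} -> (n18, hops=2), (n19, hops=2), (n25, hops=2). [UNION drops 1 duplicate row(s)]
Iteration 3: edges from {n18,n19,n25} -> (n18, hops=3).
Iteration 4: no outgoing edges from {n18}; recursion stops.
SUM(hops) = 0 + 1 + 1 + 1 + 2 + 2 + 2 + 3 = 12.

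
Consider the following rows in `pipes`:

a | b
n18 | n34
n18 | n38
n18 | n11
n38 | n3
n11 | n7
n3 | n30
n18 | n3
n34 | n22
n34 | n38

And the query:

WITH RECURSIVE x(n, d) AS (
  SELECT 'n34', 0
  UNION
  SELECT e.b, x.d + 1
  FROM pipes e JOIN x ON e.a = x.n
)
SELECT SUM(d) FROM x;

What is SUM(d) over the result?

Base: (n34, d=0).
Iteration 1: edges from {n34} -> (n22, d=1), (n38, d=1).
Iteration 2: edges from {n22,n38} -> (n3, d=2).
Iteration 3: edges from {n3} -> (n30, d=3).
Iteration 4: no outgoing edges from {n30}; recursion stops.
SUM(d) = 0 + 1 + 1 + 2 + 3 = 7.

7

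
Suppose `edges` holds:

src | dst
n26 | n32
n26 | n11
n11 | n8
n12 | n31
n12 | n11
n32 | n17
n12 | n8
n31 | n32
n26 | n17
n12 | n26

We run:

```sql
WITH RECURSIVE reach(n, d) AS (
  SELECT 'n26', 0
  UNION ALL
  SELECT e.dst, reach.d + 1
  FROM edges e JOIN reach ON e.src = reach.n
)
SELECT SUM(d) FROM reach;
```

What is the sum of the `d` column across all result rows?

Base: (n26, d=0).
Iteration 1: edges from {n26} -> (n11, d=1), (n17, d=1), (n32, d=1).
Iteration 2: edges from {n11,n17,n32} -> (n17, d=2), (n8, d=2).
Iteration 3: no outgoing edges from {n17,n8}; recursion stops.
SUM(d) = 0 + 1 + 1 + 1 + 2 + 2 = 7.

7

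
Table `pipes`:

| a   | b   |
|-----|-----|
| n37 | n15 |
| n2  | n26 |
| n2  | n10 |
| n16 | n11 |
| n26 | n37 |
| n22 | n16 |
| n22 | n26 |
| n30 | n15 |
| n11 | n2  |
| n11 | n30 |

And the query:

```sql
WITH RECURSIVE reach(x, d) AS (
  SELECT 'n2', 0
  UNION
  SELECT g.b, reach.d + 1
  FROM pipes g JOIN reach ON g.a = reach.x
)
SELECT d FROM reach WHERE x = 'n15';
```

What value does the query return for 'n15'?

Base: (n2, d=0).
Iteration 1: edges from {n2} -> (n10, d=1), (n26, d=1).
Iteration 2: edges from {n10,n26} -> (n37, d=2).
Iteration 3: edges from {n37} -> (n15, d=3).
Iteration 4: no outgoing edges from {n15}; recursion stops.

3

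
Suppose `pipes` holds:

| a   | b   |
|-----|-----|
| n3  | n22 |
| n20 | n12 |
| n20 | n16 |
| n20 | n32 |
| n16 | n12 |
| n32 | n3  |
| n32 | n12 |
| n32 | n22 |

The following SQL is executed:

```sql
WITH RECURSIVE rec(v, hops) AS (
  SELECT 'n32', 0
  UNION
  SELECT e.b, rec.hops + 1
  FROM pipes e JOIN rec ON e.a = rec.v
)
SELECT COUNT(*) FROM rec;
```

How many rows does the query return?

5

Base: (n32, hops=0).
Iteration 1: edges from {n32} -> (n12, hops=1), (n22, hops=1), (n3, hops=1).
Iteration 2: edges from {n12,n22,n3} -> (n22, hops=2).
Iteration 3: no outgoing edges from {n22}; recursion stops.
Total rows emitted: 5.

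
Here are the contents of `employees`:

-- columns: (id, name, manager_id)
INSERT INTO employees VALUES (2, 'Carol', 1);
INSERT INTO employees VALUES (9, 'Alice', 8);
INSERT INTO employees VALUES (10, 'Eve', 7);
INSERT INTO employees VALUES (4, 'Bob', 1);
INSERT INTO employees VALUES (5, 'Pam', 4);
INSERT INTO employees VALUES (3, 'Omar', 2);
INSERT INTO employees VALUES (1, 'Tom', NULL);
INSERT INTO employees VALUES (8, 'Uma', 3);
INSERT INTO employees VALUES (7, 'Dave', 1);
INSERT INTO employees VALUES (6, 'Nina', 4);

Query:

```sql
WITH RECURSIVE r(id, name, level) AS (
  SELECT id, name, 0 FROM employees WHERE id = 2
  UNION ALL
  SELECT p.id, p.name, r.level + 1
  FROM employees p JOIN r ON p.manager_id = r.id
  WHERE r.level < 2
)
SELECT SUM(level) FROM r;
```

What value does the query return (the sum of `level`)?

3

Base: id=2 (Carol) at level 0.
Iteration 1: rows with manager_id in {2} -> Omar (id 3, level 1).
Iteration 2: rows with manager_id in {3} -> Uma (id 8, level 2).
Iteration 3: level < 2 fails for all current rows; recursion stops.
SUM(level) = 0 + 1 + 2 = 3.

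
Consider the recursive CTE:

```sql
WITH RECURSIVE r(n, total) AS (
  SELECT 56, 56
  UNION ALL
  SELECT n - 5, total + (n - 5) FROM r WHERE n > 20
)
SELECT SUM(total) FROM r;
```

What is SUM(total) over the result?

Base: n=56, total=56.
Iteration 1: 56 > 20 holds -> n = 56 - 5 = 51, total = 56 + 51 = 107.
Iteration 2: 51 > 20 holds -> n = 51 - 5 = 46, total = 107 + 46 = 153.
Iteration 3: 46 > 20 holds -> n = 46 - 5 = 41, total = 153 + 41 = 194.
Iteration 4: 41 > 20 holds -> n = 41 - 5 = 36, total = 194 + 36 = 230.
Iteration 5: 36 > 20 holds -> n = 36 - 5 = 31, total = 230 + 31 = 261.
Iteration 6: 31 > 20 holds -> n = 31 - 5 = 26, total = 261 + 26 = 287.
Iteration 7: 26 > 20 holds -> n = 26 - 5 = 21, total = 287 + 21 = 308.
Iteration 8: 21 > 20 holds -> n = 21 - 5 = 16, total = 308 + 16 = 324.
Iteration 9: 16 > 20 fails; recursion stops.
SUM(total) = 56 + 107 + 153 + 194 + 230 + 261 + 287 + 308 + 324 = 1920.

1920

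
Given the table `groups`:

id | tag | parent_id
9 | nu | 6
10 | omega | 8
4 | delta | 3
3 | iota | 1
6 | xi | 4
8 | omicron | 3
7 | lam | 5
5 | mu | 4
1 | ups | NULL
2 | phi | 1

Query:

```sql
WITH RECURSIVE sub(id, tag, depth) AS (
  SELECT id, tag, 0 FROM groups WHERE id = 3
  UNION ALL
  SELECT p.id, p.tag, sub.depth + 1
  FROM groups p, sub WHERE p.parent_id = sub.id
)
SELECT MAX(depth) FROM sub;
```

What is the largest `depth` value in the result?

Base: id=3 (iota) at depth 0.
Iteration 1: rows with parent_id in {3} -> delta (id 4, depth 1), omicron (id 8, depth 1).
Iteration 2: rows with parent_id in {4,8} -> mu (id 5, depth 2), xi (id 6, depth 2), omega (id 10, depth 2).
Iteration 3: rows with parent_id in {5,6,10} -> lam (id 7, depth 3), nu (id 9, depth 3).
Iteration 4: no rows with parent_id in {7,9}; recursion stops.
depth values: 0, 1, 1, 2, 2, 2, 3, 3; the maximum is 3.

3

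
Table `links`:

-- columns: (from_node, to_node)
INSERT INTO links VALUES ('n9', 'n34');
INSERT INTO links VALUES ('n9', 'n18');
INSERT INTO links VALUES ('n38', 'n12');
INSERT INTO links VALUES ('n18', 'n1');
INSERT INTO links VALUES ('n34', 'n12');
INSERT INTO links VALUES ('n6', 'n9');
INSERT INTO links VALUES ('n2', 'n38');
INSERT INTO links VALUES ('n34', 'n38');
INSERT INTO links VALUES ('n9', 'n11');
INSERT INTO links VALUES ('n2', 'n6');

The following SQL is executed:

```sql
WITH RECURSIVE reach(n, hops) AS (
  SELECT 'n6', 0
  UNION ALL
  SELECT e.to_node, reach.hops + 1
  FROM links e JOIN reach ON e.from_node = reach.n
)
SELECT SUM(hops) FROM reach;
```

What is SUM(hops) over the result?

20

Base: (n6, hops=0).
Iteration 1: edges from {n6} -> (n9, hops=1).
Iteration 2: edges from {n9} -> (n11, hops=2), (n18, hops=2), (n34, hops=2).
Iteration 3: edges from {n11,n18,n34} -> (n1, hops=3), (n12, hops=3), (n38, hops=3).
Iteration 4: edges from {n1,n12,n38} -> (n12, hops=4).
Iteration 5: no outgoing edges from {n12}; recursion stops.
SUM(hops) = 0 + 1 + 2 + 2 + 2 + 3 + 3 + 3 + 4 = 20.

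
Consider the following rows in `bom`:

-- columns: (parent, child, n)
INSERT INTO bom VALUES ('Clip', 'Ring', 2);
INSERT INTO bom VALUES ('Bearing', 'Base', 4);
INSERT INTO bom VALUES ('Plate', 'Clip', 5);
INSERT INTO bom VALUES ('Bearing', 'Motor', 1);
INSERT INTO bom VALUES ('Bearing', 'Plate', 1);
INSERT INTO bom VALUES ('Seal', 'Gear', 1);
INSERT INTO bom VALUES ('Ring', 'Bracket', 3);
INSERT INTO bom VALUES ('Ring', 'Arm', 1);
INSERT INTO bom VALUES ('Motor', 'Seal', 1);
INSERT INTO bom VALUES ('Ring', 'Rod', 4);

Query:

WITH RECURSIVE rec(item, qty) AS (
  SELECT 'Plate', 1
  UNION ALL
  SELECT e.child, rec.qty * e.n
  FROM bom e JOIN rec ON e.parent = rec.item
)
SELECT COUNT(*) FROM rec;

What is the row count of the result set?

6

Base: (Plate, qty=1).
Iteration 1: components of {Plate} -> Clip = 1*5 = 5.
Iteration 2: components of {Clip} -> Ring = 5*2 = 10.
Iteration 3: components of {Ring} -> Arm = 10*1 = 10, Bracket = 10*3 = 30, Rod = 10*4 = 40.
Iteration 4: no further components; recursion stops.
Total rows emitted: 6.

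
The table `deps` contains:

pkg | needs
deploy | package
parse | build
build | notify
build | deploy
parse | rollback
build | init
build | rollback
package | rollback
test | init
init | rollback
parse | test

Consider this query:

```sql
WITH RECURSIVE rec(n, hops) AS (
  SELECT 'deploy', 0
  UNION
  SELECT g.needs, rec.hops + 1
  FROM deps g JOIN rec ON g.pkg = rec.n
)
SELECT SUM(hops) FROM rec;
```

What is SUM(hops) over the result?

Base: (deploy, hops=0).
Iteration 1: edges from {deploy} -> (package, hops=1).
Iteration 2: edges from {package} -> (rollback, hops=2).
Iteration 3: no outgoing edges from {rollback}; recursion stops.
SUM(hops) = 0 + 1 + 2 = 3.

3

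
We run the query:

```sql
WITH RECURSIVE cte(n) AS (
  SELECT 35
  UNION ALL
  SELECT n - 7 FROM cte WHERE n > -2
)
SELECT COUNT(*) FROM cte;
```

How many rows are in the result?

Base: n=35.
Iteration 1: 35 > -2 holds -> n = 35 - 7 = 28.
Iteration 2: 28 > -2 holds -> n = 28 - 7 = 21.
Iteration 3: 21 > -2 holds -> n = 21 - 7 = 14.
Iteration 4: 14 > -2 holds -> n = 14 - 7 = 7.
Iteration 5: 7 > -2 holds -> n = 7 - 7 = 0.
Iteration 6: 0 > -2 holds -> n = 0 - 7 = -7.
Iteration 7: -7 > -2 fails; recursion stops.
Total rows emitted: 7.

7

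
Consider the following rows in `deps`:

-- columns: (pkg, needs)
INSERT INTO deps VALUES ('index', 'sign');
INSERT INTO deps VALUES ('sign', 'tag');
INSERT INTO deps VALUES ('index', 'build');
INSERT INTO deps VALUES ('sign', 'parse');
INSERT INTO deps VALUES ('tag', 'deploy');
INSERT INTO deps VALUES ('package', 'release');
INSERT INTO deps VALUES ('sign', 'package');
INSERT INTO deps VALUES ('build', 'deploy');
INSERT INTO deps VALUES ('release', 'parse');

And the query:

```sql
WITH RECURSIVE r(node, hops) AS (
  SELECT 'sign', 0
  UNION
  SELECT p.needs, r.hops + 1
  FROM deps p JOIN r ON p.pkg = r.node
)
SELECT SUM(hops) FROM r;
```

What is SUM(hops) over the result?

Base: (sign, hops=0).
Iteration 1: edges from {sign} -> (package, hops=1), (parse, hops=1), (tag, hops=1).
Iteration 2: edges from {package,parse,tag} -> (deploy, hops=2), (release, hops=2).
Iteration 3: edges from {deploy,release} -> (parse, hops=3).
Iteration 4: no outgoing edges from {parse}; recursion stops.
SUM(hops) = 0 + 1 + 1 + 1 + 2 + 2 + 3 = 10.

10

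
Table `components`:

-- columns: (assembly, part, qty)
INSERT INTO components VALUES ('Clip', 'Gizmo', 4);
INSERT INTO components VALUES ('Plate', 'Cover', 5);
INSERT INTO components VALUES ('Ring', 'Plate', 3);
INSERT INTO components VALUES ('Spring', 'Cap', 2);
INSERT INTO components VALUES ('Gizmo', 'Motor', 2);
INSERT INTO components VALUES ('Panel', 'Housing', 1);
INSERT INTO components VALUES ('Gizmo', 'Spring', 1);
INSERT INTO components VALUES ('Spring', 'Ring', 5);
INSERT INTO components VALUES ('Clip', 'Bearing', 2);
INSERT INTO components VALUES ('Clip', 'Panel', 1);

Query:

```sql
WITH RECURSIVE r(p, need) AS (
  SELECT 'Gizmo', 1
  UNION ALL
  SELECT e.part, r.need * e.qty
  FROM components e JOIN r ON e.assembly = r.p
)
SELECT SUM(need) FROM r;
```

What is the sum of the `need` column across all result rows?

101

Base: (Gizmo, need=1).
Iteration 1: components of {Gizmo} -> Motor = 1*2 = 2, Spring = 1*1 = 1.
Iteration 2: components of {Motor,Spring} -> Cap = 1*2 = 2, Ring = 1*5 = 5.
Iteration 3: components of {Cap,Ring} -> Plate = 5*3 = 15.
Iteration 4: components of {Plate} -> Cover = 15*5 = 75.
Iteration 5: no further components; recursion stops.
SUM(need) = 1 + 2 + 1 + 5 + 2 + 15 + 75 = 101.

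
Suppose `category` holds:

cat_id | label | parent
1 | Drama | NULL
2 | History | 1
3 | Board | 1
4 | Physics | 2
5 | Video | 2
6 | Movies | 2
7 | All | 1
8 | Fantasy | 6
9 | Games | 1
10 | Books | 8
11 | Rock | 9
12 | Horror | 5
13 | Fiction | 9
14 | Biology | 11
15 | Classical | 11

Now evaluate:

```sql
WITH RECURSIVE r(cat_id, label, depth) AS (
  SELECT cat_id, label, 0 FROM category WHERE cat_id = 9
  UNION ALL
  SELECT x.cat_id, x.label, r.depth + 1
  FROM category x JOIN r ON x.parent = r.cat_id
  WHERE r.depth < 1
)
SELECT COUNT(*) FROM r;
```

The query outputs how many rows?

Base: cat_id=9 (Games) at depth 0.
Iteration 1: rows with parent in {9} -> Rock (id 11, depth 1), Fiction (id 13, depth 1).
Iteration 2: depth < 1 fails for all current rows; recursion stops.
Total rows emitted: 3.

3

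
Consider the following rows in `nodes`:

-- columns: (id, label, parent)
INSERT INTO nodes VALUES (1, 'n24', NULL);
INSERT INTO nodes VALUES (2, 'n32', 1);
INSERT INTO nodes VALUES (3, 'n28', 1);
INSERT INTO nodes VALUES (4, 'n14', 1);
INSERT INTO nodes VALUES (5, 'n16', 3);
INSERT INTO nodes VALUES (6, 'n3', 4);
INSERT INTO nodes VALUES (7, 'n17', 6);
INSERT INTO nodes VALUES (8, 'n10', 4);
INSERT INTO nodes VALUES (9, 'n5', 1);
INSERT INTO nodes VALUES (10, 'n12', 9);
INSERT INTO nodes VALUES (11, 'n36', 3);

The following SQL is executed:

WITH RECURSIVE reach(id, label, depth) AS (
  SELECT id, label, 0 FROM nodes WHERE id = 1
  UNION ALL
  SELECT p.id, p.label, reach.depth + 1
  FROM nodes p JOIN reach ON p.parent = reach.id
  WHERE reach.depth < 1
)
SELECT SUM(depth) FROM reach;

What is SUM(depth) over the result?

4

Base: id=1 (n24) at depth 0.
Iteration 1: rows with parent in {1} -> n32 (id 2, depth 1), n28 (id 3, depth 1), n14 (id 4, depth 1), n5 (id 9, depth 1).
Iteration 2: depth < 1 fails for all current rows; recursion stops.
SUM(depth) = 0 + 1 + 1 + 1 + 1 = 4.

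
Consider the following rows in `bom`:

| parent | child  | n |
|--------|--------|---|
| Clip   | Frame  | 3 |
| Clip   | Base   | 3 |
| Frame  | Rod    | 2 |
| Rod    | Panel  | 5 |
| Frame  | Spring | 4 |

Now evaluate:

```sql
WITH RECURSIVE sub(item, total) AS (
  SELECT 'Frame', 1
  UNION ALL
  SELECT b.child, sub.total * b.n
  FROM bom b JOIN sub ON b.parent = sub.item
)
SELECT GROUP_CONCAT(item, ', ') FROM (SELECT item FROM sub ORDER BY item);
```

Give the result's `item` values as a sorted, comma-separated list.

Frame, Panel, Rod, Spring

Base: (Frame, total=1).
Iteration 1: components of {Frame} -> Rod = 1*2 = 2, Spring = 1*4 = 4.
Iteration 2: components of {Rod,Spring} -> Panel = 2*5 = 10.
Iteration 3: no further components; recursion stops.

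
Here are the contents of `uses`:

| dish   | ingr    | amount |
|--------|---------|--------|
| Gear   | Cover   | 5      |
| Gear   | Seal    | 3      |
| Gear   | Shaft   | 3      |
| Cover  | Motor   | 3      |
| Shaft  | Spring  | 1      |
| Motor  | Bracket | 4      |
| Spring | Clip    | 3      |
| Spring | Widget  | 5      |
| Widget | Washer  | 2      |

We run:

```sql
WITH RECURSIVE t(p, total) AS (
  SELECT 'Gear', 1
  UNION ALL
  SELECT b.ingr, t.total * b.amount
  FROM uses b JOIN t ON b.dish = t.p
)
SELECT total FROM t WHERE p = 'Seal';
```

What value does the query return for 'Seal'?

3

Base: (Gear, total=1).
Iteration 1: components of {Gear} -> Cover = 1*5 = 5, Seal = 1*3 = 3, Shaft = 1*3 = 3.
Iteration 2: components of {Cover,Seal,Shaft} -> Motor = 5*3 = 15, Spring = 3*1 = 3.
Iteration 3: components of {Motor,Spring} -> Bracket = 15*4 = 60, Clip = 3*3 = 9, Widget = 3*5 = 15.
Iteration 4: components of {Bracket,Clip,Widget} -> Washer = 15*2 = 30.
Iteration 5: no further components; recursion stops.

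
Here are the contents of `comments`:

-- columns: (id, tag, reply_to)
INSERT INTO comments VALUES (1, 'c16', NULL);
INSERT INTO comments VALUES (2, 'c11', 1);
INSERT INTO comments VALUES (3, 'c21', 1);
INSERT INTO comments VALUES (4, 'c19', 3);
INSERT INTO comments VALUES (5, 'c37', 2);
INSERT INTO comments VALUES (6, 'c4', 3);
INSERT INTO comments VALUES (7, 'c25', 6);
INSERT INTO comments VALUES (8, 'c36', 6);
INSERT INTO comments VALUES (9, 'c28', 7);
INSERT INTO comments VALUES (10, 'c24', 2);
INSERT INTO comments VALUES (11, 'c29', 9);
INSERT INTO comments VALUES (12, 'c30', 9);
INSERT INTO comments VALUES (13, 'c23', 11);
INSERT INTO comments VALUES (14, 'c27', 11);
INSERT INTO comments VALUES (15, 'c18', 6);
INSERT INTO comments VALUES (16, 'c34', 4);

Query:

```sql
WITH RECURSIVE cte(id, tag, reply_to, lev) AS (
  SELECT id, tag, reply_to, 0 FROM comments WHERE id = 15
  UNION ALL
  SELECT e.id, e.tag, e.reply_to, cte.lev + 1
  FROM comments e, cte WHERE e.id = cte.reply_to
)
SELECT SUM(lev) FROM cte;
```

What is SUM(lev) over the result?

Base: id=15 (c18), reply_to=6, lev 0.
Iteration 1: join on id=6 -> c4 (id 6, reply_to=3, lev 1).
Iteration 2: join on id=3 -> c21 (id 3, reply_to=1, lev 2).
Iteration 3: join on id=1 -> c16 (id 1, reply_to=NULL, lev 3).
Iteration 4: reply_to is NULL; no match; recursion stops.
SUM(lev) = 0 + 1 + 2 + 3 = 6.

6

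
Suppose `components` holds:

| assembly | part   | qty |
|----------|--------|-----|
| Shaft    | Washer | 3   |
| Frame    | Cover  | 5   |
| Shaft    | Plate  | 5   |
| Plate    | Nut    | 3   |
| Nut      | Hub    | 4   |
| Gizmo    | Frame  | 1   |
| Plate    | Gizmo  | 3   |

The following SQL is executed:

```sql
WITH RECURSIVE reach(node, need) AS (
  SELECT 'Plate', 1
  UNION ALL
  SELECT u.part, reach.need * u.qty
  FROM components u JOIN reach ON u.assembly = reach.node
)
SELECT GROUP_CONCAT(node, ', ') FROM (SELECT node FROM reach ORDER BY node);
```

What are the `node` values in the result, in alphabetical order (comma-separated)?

Base: (Plate, need=1).
Iteration 1: components of {Plate} -> Gizmo = 1*3 = 3, Nut = 1*3 = 3.
Iteration 2: components of {Gizmo,Nut} -> Frame = 3*1 = 3, Hub = 3*4 = 12.
Iteration 3: components of {Frame,Hub} -> Cover = 3*5 = 15.
Iteration 4: no further components; recursion stops.

Cover, Frame, Gizmo, Hub, Nut, Plate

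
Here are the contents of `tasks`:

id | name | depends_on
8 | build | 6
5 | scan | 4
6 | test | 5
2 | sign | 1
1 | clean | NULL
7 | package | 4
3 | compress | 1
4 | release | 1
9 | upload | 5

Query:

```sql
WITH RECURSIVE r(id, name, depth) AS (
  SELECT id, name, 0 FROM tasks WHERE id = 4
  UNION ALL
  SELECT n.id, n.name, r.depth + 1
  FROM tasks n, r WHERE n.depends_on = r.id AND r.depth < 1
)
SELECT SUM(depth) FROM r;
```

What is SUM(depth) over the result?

Base: id=4 (release) at depth 0.
Iteration 1: rows with depends_on in {4} -> scan (id 5, depth 1), package (id 7, depth 1).
Iteration 2: depth < 1 fails for all current rows; recursion stops.
SUM(depth) = 0 + 1 + 1 = 2.

2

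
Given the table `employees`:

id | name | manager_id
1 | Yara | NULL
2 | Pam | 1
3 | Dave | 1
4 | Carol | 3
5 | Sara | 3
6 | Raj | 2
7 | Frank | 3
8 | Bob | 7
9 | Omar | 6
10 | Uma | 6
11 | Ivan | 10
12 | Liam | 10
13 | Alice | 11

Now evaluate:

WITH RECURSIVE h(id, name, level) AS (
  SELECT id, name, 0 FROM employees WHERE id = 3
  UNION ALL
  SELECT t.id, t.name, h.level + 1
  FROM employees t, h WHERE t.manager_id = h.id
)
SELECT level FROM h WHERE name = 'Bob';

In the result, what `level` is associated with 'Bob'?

2

Base: id=3 (Dave) at level 0.
Iteration 1: rows with manager_id in {3} -> Carol (id 4, level 1), Sara (id 5, level 1), Frank (id 7, level 1).
Iteration 2: rows with manager_id in {4,5,7} -> Bob (id 8, level 2).
Iteration 3: no rows with manager_id in {8}; recursion stops.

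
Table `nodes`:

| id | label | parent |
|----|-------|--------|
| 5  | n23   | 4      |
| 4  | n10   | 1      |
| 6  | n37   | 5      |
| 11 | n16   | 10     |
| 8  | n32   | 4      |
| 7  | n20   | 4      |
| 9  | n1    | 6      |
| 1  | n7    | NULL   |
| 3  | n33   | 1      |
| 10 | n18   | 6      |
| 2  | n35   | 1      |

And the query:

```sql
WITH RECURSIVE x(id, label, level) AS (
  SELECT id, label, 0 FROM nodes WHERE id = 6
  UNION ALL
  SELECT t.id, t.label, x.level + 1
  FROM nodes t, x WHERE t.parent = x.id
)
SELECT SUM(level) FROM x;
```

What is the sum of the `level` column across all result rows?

Base: id=6 (n37) at level 0.
Iteration 1: rows with parent in {6} -> n1 (id 9, level 1), n18 (id 10, level 1).
Iteration 2: rows with parent in {9,10} -> n16 (id 11, level 2).
Iteration 3: no rows with parent in {11}; recursion stops.
SUM(level) = 0 + 1 + 1 + 2 = 4.

4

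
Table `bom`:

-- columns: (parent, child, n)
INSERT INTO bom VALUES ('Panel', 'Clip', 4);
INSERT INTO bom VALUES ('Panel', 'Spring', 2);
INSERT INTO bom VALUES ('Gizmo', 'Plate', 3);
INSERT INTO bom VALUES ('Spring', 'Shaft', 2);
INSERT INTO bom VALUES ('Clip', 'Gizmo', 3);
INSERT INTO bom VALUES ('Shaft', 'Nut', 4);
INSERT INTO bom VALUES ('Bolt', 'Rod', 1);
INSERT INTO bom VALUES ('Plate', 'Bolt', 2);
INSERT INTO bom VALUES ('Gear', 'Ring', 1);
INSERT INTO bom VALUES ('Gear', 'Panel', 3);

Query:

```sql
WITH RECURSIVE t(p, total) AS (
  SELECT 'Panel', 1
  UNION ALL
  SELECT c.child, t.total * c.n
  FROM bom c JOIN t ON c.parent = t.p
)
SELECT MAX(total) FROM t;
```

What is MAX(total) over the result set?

Base: (Panel, total=1).
Iteration 1: components of {Panel} -> Clip = 1*4 = 4, Spring = 1*2 = 2.
Iteration 2: components of {Clip,Spring} -> Gizmo = 4*3 = 12, Shaft = 2*2 = 4.
Iteration 3: components of {Gizmo,Shaft} -> Nut = 4*4 = 16, Plate = 12*3 = 36.
Iteration 4: components of {Nut,Plate} -> Bolt = 36*2 = 72.
Iteration 5: components of {Bolt} -> Rod = 72*1 = 72.
Iteration 6: no further components; recursion stops.
total values: 1, 2, 4, 4, 12, 16, 36, 72, 72; the maximum is 72.

72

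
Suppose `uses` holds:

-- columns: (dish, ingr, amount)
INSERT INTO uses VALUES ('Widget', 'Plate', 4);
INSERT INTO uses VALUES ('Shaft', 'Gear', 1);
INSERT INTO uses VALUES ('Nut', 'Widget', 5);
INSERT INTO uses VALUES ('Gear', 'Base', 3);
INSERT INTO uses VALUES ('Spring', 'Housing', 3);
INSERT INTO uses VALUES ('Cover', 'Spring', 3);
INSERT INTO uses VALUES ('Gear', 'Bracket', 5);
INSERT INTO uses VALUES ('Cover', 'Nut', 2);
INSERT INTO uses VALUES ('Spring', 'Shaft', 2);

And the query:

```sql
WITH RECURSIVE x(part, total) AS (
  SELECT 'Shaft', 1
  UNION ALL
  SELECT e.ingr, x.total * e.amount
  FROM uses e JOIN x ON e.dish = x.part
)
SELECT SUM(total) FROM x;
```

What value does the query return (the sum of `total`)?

10

Base: (Shaft, total=1).
Iteration 1: components of {Shaft} -> Gear = 1*1 = 1.
Iteration 2: components of {Gear} -> Base = 1*3 = 3, Bracket = 1*5 = 5.
Iteration 3: no further components; recursion stops.
SUM(total) = 1 + 1 + 3 + 5 = 10.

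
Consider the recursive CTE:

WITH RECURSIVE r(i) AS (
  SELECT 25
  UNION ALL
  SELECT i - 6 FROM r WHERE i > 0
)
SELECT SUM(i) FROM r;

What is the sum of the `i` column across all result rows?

Base: i=25.
Iteration 1: 25 > 0 holds -> i = 25 - 6 = 19.
Iteration 2: 19 > 0 holds -> i = 19 - 6 = 13.
Iteration 3: 13 > 0 holds -> i = 13 - 6 = 7.
Iteration 4: 7 > 0 holds -> i = 7 - 6 = 1.
Iteration 5: 1 > 0 holds -> i = 1 - 6 = -5.
Iteration 6: -5 > 0 fails; recursion stops.
SUM(i) = 25 + 19 + 13 + 7 + 1 + -5 = 60.

60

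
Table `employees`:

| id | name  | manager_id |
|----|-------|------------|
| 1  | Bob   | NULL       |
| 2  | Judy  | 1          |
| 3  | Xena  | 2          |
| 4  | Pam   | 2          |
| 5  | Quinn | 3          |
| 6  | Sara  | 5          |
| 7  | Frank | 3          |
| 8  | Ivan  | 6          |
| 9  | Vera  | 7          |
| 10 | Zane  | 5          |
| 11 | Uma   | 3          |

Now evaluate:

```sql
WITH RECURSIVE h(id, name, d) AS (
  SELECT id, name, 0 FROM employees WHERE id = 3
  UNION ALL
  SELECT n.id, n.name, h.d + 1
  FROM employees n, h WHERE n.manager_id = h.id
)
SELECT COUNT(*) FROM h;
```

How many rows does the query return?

Base: id=3 (Xena) at d 0.
Iteration 1: rows with manager_id in {3} -> Quinn (id 5, d 1), Frank (id 7, d 1), Uma (id 11, d 1).
Iteration 2: rows with manager_id in {5,7,11} -> Sara (id 6, d 2), Vera (id 9, d 2), Zane (id 10, d 2).
Iteration 3: rows with manager_id in {6,9,10} -> Ivan (id 8, d 3).
Iteration 4: no rows with manager_id in {8}; recursion stops.
Total rows emitted: 8.

8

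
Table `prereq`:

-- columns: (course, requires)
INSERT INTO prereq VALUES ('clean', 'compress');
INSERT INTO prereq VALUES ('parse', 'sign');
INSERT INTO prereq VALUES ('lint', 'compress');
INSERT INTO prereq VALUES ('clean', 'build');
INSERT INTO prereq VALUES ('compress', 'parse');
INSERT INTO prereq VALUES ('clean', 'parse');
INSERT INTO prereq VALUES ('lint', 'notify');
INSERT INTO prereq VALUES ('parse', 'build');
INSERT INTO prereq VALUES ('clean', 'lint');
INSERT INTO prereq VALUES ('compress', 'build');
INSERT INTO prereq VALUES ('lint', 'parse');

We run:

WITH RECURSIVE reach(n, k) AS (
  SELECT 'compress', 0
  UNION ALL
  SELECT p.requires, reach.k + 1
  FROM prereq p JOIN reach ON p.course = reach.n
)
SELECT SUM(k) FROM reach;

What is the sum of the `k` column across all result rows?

Base: (compress, k=0).
Iteration 1: edges from {compress} -> (build, k=1), (parse, k=1).
Iteration 2: edges from {build,parse} -> (build, k=2), (sign, k=2).
Iteration 3: no outgoing edges from {build,sign}; recursion stops.
SUM(k) = 0 + 1 + 1 + 2 + 2 = 6.

6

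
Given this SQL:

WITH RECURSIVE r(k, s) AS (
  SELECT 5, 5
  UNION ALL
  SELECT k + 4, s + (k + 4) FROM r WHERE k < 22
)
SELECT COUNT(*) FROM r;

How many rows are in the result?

6

Base: k=5, s=5.
Iteration 1: 5 < 22 holds -> k = 5 + 4 = 9, s = 5 + 9 = 14.
Iteration 2: 9 < 22 holds -> k = 9 + 4 = 13, s = 14 + 13 = 27.
Iteration 3: 13 < 22 holds -> k = 13 + 4 = 17, s = 27 + 17 = 44.
Iteration 4: 17 < 22 holds -> k = 17 + 4 = 21, s = 44 + 21 = 65.
Iteration 5: 21 < 22 holds -> k = 21 + 4 = 25, s = 65 + 25 = 90.
Iteration 6: 25 < 22 fails; recursion stops.
Total rows emitted: 6.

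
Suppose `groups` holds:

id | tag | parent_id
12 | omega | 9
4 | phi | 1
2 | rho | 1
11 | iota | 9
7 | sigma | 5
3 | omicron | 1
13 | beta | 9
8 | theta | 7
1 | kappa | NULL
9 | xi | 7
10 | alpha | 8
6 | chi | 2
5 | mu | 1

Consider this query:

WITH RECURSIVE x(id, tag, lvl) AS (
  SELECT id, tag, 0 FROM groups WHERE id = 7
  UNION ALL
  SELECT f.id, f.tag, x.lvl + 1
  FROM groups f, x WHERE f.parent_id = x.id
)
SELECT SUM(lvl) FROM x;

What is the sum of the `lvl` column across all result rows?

10

Base: id=7 (sigma) at lvl 0.
Iteration 1: rows with parent_id in {7} -> theta (id 8, lvl 1), xi (id 9, lvl 1).
Iteration 2: rows with parent_id in {8,9} -> alpha (id 10, lvl 2), iota (id 11, lvl 2), omega (id 12, lvl 2), beta (id 13, lvl 2).
Iteration 3: no rows with parent_id in {10,11,12,13}; recursion stops.
SUM(lvl) = 0 + 1 + 1 + 2 + 2 + 2 + 2 = 10.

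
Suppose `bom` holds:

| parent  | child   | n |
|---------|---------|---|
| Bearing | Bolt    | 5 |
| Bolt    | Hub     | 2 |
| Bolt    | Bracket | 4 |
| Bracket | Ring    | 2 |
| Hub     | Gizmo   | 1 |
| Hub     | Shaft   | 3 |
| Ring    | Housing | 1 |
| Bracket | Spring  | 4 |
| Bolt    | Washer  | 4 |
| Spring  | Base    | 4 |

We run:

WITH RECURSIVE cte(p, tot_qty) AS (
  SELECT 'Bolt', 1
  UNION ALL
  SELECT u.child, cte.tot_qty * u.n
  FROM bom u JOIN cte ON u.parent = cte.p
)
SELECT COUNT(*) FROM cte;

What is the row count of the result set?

Base: (Bolt, tot_qty=1).
Iteration 1: components of {Bolt} -> Bracket = 1*4 = 4, Hub = 1*2 = 2, Washer = 1*4 = 4.
Iteration 2: components of {Bracket,Hub,Washer} -> Gizmo = 2*1 = 2, Ring = 4*2 = 8, Shaft = 2*3 = 6, Spring = 4*4 = 16.
Iteration 3: components of {Gizmo,Ring,Shaft,Spring} -> Base = 16*4 = 64, Housing = 8*1 = 8.
Iteration 4: no further components; recursion stops.
Total rows emitted: 10.

10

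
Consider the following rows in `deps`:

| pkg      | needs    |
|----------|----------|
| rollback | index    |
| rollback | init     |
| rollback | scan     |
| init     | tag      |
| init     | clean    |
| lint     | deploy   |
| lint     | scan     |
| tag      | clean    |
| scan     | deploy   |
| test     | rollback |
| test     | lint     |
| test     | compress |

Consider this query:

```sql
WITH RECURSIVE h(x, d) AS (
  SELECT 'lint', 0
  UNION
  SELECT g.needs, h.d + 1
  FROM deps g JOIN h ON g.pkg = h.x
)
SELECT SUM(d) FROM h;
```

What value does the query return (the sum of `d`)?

Base: (lint, d=0).
Iteration 1: edges from {lint} -> (deploy, d=1), (scan, d=1).
Iteration 2: edges from {deploy,scan} -> (deploy, d=2).
Iteration 3: no outgoing edges from {deploy}; recursion stops.
SUM(d) = 0 + 1 + 1 + 2 = 4.

4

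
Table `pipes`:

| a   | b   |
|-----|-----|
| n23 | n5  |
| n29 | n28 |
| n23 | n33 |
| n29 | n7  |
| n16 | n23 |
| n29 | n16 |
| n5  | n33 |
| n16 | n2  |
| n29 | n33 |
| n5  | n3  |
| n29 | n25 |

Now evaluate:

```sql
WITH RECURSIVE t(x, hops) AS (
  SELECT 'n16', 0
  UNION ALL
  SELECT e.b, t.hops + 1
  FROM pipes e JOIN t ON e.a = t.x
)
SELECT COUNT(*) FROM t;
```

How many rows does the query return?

Base: (n16, hops=0).
Iteration 1: edges from {n16} -> (n2, hops=1), (n23, hops=1).
Iteration 2: edges from {n2,n23} -> (n33, hops=2), (n5, hops=2).
Iteration 3: edges from {n33,n5} -> (n3, hops=3), (n33, hops=3).
Iteration 4: no outgoing edges from {n3,n33}; recursion stops.
Total rows emitted: 7.

7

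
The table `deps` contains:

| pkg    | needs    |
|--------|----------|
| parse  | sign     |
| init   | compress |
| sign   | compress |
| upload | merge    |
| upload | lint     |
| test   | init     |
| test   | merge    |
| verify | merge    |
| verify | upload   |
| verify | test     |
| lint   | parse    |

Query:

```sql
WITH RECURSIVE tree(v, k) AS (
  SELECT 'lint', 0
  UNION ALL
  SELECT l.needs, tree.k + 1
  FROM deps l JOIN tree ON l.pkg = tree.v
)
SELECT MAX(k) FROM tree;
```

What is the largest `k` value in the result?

Base: (lint, k=0).
Iteration 1: edges from {lint} -> (parse, k=1).
Iteration 2: edges from {parse} -> (sign, k=2).
Iteration 3: edges from {sign} -> (compress, k=3).
Iteration 4: no outgoing edges from {compress}; recursion stops.
k values: 0, 1, 2, 3; the maximum is 3.

3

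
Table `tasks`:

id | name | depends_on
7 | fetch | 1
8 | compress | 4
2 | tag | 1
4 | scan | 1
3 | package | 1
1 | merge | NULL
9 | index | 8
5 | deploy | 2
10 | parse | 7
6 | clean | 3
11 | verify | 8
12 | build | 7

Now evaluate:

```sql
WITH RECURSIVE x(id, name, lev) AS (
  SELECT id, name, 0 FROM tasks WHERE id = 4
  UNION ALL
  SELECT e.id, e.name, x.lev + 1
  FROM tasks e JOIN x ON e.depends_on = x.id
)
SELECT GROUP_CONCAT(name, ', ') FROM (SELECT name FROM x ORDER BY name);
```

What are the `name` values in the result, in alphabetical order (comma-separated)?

Base: id=4 (scan) at lev 0.
Iteration 1: rows with depends_on in {4} -> compress (id 8, lev 1).
Iteration 2: rows with depends_on in {8} -> index (id 9, lev 2), verify (id 11, lev 2).
Iteration 3: no rows with depends_on in {9,11}; recursion stops.

compress, index, scan, verify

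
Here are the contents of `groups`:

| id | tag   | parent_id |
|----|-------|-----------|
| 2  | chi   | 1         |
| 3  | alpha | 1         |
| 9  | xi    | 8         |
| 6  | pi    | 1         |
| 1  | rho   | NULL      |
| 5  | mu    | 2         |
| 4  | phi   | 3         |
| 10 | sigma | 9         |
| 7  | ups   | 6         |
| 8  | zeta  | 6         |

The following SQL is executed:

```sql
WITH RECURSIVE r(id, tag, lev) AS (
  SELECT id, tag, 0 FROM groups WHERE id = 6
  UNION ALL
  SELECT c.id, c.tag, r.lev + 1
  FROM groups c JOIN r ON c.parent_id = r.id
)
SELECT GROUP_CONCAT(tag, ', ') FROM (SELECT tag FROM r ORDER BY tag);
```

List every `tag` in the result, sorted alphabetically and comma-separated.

Base: id=6 (pi) at lev 0.
Iteration 1: rows with parent_id in {6} -> ups (id 7, lev 1), zeta (id 8, lev 1).
Iteration 2: rows with parent_id in {7,8} -> xi (id 9, lev 2).
Iteration 3: rows with parent_id in {9} -> sigma (id 10, lev 3).
Iteration 4: no rows with parent_id in {10}; recursion stops.

pi, sigma, ups, xi, zeta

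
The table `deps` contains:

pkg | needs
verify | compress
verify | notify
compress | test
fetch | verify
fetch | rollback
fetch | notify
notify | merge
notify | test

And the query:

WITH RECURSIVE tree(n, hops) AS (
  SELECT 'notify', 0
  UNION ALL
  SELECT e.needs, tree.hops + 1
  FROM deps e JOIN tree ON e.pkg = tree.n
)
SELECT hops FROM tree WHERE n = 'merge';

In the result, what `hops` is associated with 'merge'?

1

Base: (notify, hops=0).
Iteration 1: edges from {notify} -> (merge, hops=1), (test, hops=1).
Iteration 2: no outgoing edges from {merge,test}; recursion stops.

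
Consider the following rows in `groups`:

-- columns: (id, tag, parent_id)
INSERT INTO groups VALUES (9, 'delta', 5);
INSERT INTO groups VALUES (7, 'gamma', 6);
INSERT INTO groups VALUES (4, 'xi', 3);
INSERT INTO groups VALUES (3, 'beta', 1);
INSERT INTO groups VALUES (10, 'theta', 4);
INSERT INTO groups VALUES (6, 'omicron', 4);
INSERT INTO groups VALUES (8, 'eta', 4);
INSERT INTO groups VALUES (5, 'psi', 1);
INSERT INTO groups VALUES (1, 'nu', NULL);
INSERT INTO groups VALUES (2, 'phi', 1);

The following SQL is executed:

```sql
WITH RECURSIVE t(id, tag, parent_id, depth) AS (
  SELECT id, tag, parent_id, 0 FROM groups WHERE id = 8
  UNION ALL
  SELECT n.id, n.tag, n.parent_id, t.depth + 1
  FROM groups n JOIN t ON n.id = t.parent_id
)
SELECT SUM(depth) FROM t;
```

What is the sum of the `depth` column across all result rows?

Base: id=8 (eta), parent_id=4, depth 0.
Iteration 1: join on id=4 -> xi (id 4, parent_id=3, depth 1).
Iteration 2: join on id=3 -> beta (id 3, parent_id=1, depth 2).
Iteration 3: join on id=1 -> nu (id 1, parent_id=NULL, depth 3).
Iteration 4: parent_id is NULL; no match; recursion stops.
SUM(depth) = 0 + 1 + 2 + 3 = 6.

6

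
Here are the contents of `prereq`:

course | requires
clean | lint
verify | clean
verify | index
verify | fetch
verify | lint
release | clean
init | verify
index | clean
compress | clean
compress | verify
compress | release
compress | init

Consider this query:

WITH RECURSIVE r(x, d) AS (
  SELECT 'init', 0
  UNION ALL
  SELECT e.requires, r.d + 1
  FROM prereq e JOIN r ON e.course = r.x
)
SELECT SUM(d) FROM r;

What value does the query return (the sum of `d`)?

Base: (init, d=0).
Iteration 1: edges from {init} -> (verify, d=1).
Iteration 2: edges from {verify} -> (clean, d=2), (fetch, d=2), (index, d=2), (lint, d=2).
Iteration 3: edges from {clean,fetch,index,lint} -> (clean, d=3), (lint, d=3).
Iteration 4: edges from {clean,lint} -> (lint, d=4).
Iteration 5: no outgoing edges from {lint}; recursion stops.
SUM(d) = 0 + 1 + 2 + 2 + 2 + 2 + 3 + 3 + 4 = 19.

19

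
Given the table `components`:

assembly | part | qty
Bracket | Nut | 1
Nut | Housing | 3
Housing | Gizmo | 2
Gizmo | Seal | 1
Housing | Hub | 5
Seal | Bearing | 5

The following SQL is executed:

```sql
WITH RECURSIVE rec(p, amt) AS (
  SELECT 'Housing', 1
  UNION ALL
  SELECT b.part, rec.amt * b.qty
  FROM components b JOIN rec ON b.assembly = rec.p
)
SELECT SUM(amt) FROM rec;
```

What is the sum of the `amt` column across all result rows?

Base: (Housing, amt=1).
Iteration 1: components of {Housing} -> Gizmo = 1*2 = 2, Hub = 1*5 = 5.
Iteration 2: components of {Gizmo,Hub} -> Seal = 2*1 = 2.
Iteration 3: components of {Seal} -> Bearing = 2*5 = 10.
Iteration 4: no further components; recursion stops.
SUM(amt) = 1 + 2 + 5 + 2 + 10 = 20.

20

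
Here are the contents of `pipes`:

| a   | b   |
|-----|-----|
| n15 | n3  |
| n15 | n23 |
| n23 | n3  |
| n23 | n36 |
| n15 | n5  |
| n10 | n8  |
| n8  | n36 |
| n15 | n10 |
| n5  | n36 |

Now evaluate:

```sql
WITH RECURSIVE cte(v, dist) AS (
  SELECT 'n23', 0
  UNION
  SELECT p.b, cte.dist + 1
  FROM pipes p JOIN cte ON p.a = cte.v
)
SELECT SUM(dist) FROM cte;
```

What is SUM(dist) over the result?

Base: (n23, dist=0).
Iteration 1: edges from {n23} -> (n3, dist=1), (n36, dist=1).
Iteration 2: no outgoing edges from {n3,n36}; recursion stops.
SUM(dist) = 0 + 1 + 1 = 2.

2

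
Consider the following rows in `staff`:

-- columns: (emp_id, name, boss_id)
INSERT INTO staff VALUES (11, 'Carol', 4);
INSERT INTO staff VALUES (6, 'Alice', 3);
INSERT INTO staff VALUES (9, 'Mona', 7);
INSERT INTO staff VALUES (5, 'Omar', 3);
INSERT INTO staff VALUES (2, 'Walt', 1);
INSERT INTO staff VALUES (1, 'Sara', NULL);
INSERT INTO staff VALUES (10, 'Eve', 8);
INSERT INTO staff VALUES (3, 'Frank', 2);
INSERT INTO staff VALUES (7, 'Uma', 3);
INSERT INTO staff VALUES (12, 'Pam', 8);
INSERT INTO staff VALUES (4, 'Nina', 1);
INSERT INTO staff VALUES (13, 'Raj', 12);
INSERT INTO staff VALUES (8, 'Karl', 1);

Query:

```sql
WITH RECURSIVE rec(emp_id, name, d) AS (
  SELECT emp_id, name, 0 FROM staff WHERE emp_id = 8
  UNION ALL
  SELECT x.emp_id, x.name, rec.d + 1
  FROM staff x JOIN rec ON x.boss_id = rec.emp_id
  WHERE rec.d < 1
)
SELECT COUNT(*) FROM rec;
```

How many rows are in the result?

3

Base: emp_id=8 (Karl) at d 0.
Iteration 1: rows with boss_id in {8} -> Eve (id 10, d 1), Pam (id 12, d 1).
Iteration 2: d < 1 fails for all current rows; recursion stops.
Total rows emitted: 3.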